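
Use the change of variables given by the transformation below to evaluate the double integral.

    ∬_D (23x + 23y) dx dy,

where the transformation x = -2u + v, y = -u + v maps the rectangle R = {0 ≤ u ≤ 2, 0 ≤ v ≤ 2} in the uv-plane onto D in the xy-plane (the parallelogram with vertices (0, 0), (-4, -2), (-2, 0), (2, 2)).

Compute the Jacobian determinant of (x, y) with respect to (u, v):

    ∂(x,y)/∂(u,v) = | -2  1 | = (-2)(1) - (1)(-1) = -1.
                   | -1  1 |

Its absolute value is |J| = 1 (the area scaling factor).

Substituting x = -2u + v, y = -u + v into the integrand,

    23x + 23y → -69u + 46v,

so the integral becomes

    ∬_R (-69u + 46v) · |J| du dv = ∫_0^2 ∫_0^2 (-69u + 46v) dv du.

Inner (v): 92 - 138u.
Outer (u): -92.

Therefore ∬_D (23x + 23y) dx dy = -92.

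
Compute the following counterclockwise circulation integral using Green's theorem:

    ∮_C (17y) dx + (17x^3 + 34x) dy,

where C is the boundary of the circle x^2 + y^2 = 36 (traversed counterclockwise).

Green's theorem converts the closed line integral into a double integral over the enclosed region D:

    ∮_C P dx + Q dy = ∬_D (∂Q/∂x - ∂P/∂y) dA.

Here P = 17y, Q = 17x^3 + 34x, so

    ∂Q/∂x = 51x^2 + 34,    ∂P/∂y = 17,
    ∂Q/∂x - ∂P/∂y = 51x^2 + 17.

D is the region x^2 + y^2 ≤ 36. Evaluating the double integral:

In polar coordinates (x = r cos θ, y = r sin θ, dA = r dr dθ) the integrand becomes 51r^2cos(θ)^2 + 17, so

    ∬_D (51x^2 + 17) dA = ∫_0^{2π} ∫_0^{6} (51r^2cos(θ)^2 + 17) · r dr dθ.

Inner (r from 0 to 6): 16524cos(θ)^2 + 306.
Outer (θ from 0 to 2π): 17136π.

Therefore ∮_C P dx + Q dy = 17136π.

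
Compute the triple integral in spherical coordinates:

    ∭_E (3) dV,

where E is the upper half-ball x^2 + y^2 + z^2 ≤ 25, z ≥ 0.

In spherical coordinates, x = ρ sin(φ) cos(θ), y = ρ sin(φ) sin(θ), z = ρ cos(φ), and dV = ρ^2 sin(φ) dρ dφ dθ.

The integrand becomes 3, so

    ∭_E (3) dV = ∫_{0}^{2π} ∫_{0}^{π/2} ∫_{0}^{5} (3) · ρ^2 sin(φ) dρ dφ dθ.

Inner (ρ): 125sin(φ).
Middle (φ): 125.
Outer (θ): 250π.

Therefore the triple integral equals 250π.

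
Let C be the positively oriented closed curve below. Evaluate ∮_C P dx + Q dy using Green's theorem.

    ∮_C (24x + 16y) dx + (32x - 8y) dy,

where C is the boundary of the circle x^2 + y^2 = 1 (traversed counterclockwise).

Green's theorem converts the closed line integral into a double integral over the enclosed region D:

    ∮_C P dx + Q dy = ∬_D (∂Q/∂x - ∂P/∂y) dA.

Here P = 24x + 16y, Q = 32x - 8y, so

    ∂Q/∂x = 32,    ∂P/∂y = 16,
    ∂Q/∂x - ∂P/∂y = 16.

D is the region x^2 + y^2 ≤ 1. Evaluating the double integral:

In polar coordinates (x = r cos θ, y = r sin θ, dA = r dr dθ) the integrand becomes 16, so

    ∬_D (16) dA = ∫_0^{2π} ∫_0^{1} (16) · r dr dθ.

Inner (r from 0 to 1): 8.
Outer (θ from 0 to 2π): 16π.

Therefore ∮_C P dx + Q dy = 16π.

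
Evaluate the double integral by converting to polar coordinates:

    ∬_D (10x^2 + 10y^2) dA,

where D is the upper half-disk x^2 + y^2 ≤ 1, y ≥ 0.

The region D is 0 ≤ r ≤ 1, 0 ≤ θ ≤ π in polar coordinates, where x = r cos(θ), y = r sin(θ), and dA = r dr dθ.

Under the substitution, the integrand becomes 10r^2, so

    ∬_D (10x^2 + 10y^2) dA = ∫_{0}^{π} ∫_{0}^{1} (10r^2) · r dr dθ.

Inner integral (in r): ∫_{0}^{1} (10r^2) · r dr = 5/2.

Outer integral (in θ): ∫_{0}^{π} (5/2) dθ = 5π/2.

Therefore ∬_D (10x^2 + 10y^2) dA = 5π/2.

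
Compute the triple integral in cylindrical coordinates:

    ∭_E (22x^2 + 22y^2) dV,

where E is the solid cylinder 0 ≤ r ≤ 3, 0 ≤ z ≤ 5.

In cylindrical coordinates, x = r cos(θ), y = r sin(θ), z = z, and dV = r dr dθ dz.

The integrand becomes 22r^2, so

    ∭_E (22x^2 + 22y^2) dV = ∫_{0}^{2π} ∫_{0}^{3} ∫_{0}^{5} (22r^2) · r dz dr dθ.

Inner (z): 110r^3.
Middle (r from 0 to 3): 4455/2.
Outer (θ): 4455π.

Therefore the triple integral equals 4455π.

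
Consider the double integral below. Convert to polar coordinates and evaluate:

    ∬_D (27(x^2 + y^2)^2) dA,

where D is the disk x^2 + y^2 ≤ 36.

The region D is 0 ≤ r ≤ 6, 0 ≤ θ ≤ 2π in polar coordinates, where x = r cos(θ), y = r sin(θ), and dA = r dr dθ.

Under the substitution, the integrand becomes 27r^4, so

    ∬_D (27(x^2 + y^2)^2) dA = ∫_{0}^{2π} ∫_{0}^{6} (27r^4) · r dr dθ.

Inner integral (in r): ∫_{0}^{6} (27r^4) · r dr = 209952.

Outer integral (in θ): ∫_{0}^{2π} (209952) dθ = 419904π.

Therefore ∬_D (27(x^2 + y^2)^2) dA = 419904π.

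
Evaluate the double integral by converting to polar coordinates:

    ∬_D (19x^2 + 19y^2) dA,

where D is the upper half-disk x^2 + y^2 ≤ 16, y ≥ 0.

The region D is 0 ≤ r ≤ 4, 0 ≤ θ ≤ π in polar coordinates, where x = r cos(θ), y = r sin(θ), and dA = r dr dθ.

Under the substitution, the integrand becomes 19r^2, so

    ∬_D (19x^2 + 19y^2) dA = ∫_{0}^{π} ∫_{0}^{4} (19r^2) · r dr dθ.

Inner integral (in r): ∫_{0}^{4} (19r^2) · r dr = 1216.

Outer integral (in θ): ∫_{0}^{π} (1216) dθ = 1216π.

Therefore ∬_D (19x^2 + 19y^2) dA = 1216π.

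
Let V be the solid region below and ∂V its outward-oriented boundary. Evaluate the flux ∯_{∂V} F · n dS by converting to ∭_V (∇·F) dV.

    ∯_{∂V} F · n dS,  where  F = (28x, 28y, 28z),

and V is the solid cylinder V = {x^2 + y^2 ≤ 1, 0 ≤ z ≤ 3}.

By the divergence theorem,

    ∯_{∂V} F · n dS = ∭_V (∇ · F) dV.

Compute the divergence:
    ∇ · F = ∂F_x/∂x + ∂F_y/∂y + ∂F_z/∂z = 28 + 28 + 28 = 84.

In cylindrical coordinates, x = r cos(θ), y = r sin(θ), z = z, dV = r dr dθ dz, with 0 ≤ r ≤ 1, 0 ≤ θ ≤ 2π, 0 ≤ z ≤ 3.

The integrand, after substitution and multiplying by the volume element, becomes (84) · r, so

    ∭_V (∇·F) dV = ∫_0^{2π} ∫_0^{1} ∫_0^{3} (84) · r dz dr dθ.

Inner (z from 0 to 3): 252r.
Middle (r from 0 to 1): 126.
Outer (θ from 0 to 2π): 252π.

Therefore ∯_{∂V} F · n dS = 252π.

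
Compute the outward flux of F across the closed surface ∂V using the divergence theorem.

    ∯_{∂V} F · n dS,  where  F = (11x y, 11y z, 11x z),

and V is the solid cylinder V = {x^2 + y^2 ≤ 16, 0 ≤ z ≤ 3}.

By the divergence theorem,

    ∯_{∂V} F · n dS = ∭_V (∇ · F) dV.

Compute the divergence:
    ∇ · F = ∂F_x/∂x + ∂F_y/∂y + ∂F_z/∂z = 11y + 11z + 11x = 11x + 11y + 11z.

In cylindrical coordinates, x = r cos(θ), y = r sin(θ), z = z, dV = r dr dθ dz, with 0 ≤ r ≤ 4, 0 ≤ θ ≤ 2π, 0 ≤ z ≤ 3.

The integrand, after substitution and multiplying by the volume element, becomes (11sqrt(2)r sin(θ + π/4) + 11z) · r, so

    ∭_V (∇·F) dV = ∫_0^{2π} ∫_0^{4} ∫_0^{3} (11sqrt(2)r sin(θ + π/4) + 11z) · r dz dr dθ.

Inner (z from 0 to 3): 33r (2sqrt(2)r sin(θ + π/4) + 3)/2.
Middle (r from 0 to 4): 704sqrt(2)sin(θ + π/4) + 396.
Outer (θ from 0 to 2π): 792π.

Therefore ∯_{∂V} F · n dS = 792π.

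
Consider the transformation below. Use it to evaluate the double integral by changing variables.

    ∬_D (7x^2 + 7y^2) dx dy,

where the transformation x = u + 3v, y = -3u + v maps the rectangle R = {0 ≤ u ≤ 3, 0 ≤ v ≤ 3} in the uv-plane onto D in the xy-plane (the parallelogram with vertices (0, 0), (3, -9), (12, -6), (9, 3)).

Compute the Jacobian determinant of (x, y) with respect to (u, v):

    ∂(x,y)/∂(u,v) = | 1  3 | = (1)(1) - (3)(-3) = 10.
                   | -3  1 |

Its absolute value is |J| = 10 (the area scaling factor).

Substituting x = u + 3v, y = -3u + v into the integrand,

    7x^2 + 7y^2 → 70u^2 + 70v^2,

so the integral becomes

    ∬_R (70u^2 + 70v^2) · |J| du dv = ∫_0^3 ∫_0^3 (700u^2 + 700v^2) dv du.

Inner (v): 2100u^2 + 6300.
Outer (u): 37800.

Therefore ∬_D (7x^2 + 7y^2) dx dy = 37800.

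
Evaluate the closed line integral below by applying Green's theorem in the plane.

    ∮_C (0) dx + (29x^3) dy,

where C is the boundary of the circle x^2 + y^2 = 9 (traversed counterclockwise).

Green's theorem converts the closed line integral into a double integral over the enclosed region D:

    ∮_C P dx + Q dy = ∬_D (∂Q/∂x - ∂P/∂y) dA.

Here P = 0, Q = 29x^3, so

    ∂Q/∂x = 87x^2,    ∂P/∂y = 0,
    ∂Q/∂x - ∂P/∂y = 87x^2.

D is the region x^2 + y^2 ≤ 9. Evaluating the double integral:

In polar coordinates (x = r cos θ, y = r sin θ, dA = r dr dθ) the integrand becomes 87r^2cos(θ)^2, so

    ∬_D (87x^2) dA = ∫_0^{2π} ∫_0^{3} (87r^2cos(θ)^2) · r dr dθ.

Inner (r from 0 to 3): 7047cos(θ)^2/4.
Outer (θ from 0 to 2π): 7047π/4.

Therefore ∮_C P dx + Q dy = 7047π/4.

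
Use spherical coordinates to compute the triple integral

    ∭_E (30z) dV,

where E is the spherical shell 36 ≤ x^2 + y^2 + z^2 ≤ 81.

In spherical coordinates, x = ρ sin(φ) cos(θ), y = ρ sin(φ) sin(θ), z = ρ cos(φ), and dV = ρ^2 sin(φ) dρ dφ dθ.

The integrand becomes 30ρ cos(φ), so

    ∭_E (30z) dV = ∫_{0}^{2π} ∫_{0}^{π} ∫_{6}^{9} (30ρ cos(φ)) · ρ^2 sin(φ) dρ dφ dθ.

Inner (ρ): 78975sin(2φ)/4.
Middle (φ): 0.
Outer (θ): 0.

Therefore the triple integral equals 0.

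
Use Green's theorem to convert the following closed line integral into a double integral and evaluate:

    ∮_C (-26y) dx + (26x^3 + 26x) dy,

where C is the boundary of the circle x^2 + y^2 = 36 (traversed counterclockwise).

Green's theorem converts the closed line integral into a double integral over the enclosed region D:

    ∮_C P dx + Q dy = ∬_D (∂Q/∂x - ∂P/∂y) dA.

Here P = -26y, Q = 26x^3 + 26x, so

    ∂Q/∂x = 78x^2 + 26,    ∂P/∂y = -26,
    ∂Q/∂x - ∂P/∂y = 78x^2 + 52.

D is the region x^2 + y^2 ≤ 36. Evaluating the double integral:

In polar coordinates (x = r cos θ, y = r sin θ, dA = r dr dθ) the integrand becomes 78r^2cos(θ)^2 + 52, so

    ∬_D (78x^2 + 52) dA = ∫_0^{2π} ∫_0^{6} (78r^2cos(θ)^2 + 52) · r dr dθ.

Inner (r from 0 to 6): 25272cos(θ)^2 + 936.
Outer (θ from 0 to 2π): 27144π.

Therefore ∮_C P dx + Q dy = 27144π.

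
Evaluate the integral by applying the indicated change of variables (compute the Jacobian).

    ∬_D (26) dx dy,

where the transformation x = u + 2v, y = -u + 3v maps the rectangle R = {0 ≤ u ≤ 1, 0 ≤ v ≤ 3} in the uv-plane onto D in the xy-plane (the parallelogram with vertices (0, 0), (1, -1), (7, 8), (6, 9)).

Compute the Jacobian determinant of (x, y) with respect to (u, v):

    ∂(x,y)/∂(u,v) = | 1  2 | = (1)(3) - (2)(-1) = 5.
                   | -1  3 |

Its absolute value is |J| = 5 (the area scaling factor).

Substituting x = u + 2v, y = -u + 3v into the integrand,

    26 → 26,

so the integral becomes

    ∬_R (26) · |J| du dv = ∫_0^1 ∫_0^3 (130) dv du.

Inner (v): 390.
Outer (u): 390.

Therefore ∬_D (26) dx dy = 390.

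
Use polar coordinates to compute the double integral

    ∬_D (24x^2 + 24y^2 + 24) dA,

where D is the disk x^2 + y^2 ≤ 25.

The region D is 0 ≤ r ≤ 5, 0 ≤ θ ≤ 2π in polar coordinates, where x = r cos(θ), y = r sin(θ), and dA = r dr dθ.

Under the substitution, the integrand becomes 24r^2 + 24, so

    ∬_D (24x^2 + 24y^2 + 24) dA = ∫_{0}^{2π} ∫_{0}^{5} (24r^2 + 24) · r dr dθ.

Inner integral (in r): ∫_{0}^{5} (24r^2 + 24) · r dr = 4050.

Outer integral (in θ): ∫_{0}^{2π} (4050) dθ = 8100π.

Therefore ∬_D (24x^2 + 24y^2 + 24) dA = 8100π.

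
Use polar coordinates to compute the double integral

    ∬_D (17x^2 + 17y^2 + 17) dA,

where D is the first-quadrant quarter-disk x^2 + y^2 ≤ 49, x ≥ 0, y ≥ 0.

The region D is 0 ≤ r ≤ 7, 0 ≤ θ ≤ π/2 in polar coordinates, where x = r cos(θ), y = r sin(θ), and dA = r dr dθ.

Under the substitution, the integrand becomes 17r^2 + 17, so

    ∬_D (17x^2 + 17y^2 + 17) dA = ∫_{0}^{π/2} ∫_{0}^{7} (17r^2 + 17) · r dr dθ.

Inner integral (in r): ∫_{0}^{7} (17r^2 + 17) · r dr = 42483/4.

Outer integral (in θ): ∫_{0}^{π/2} (42483/4) dθ = 42483π/8.

Therefore ∬_D (17x^2 + 17y^2 + 17) dA = 42483π/8.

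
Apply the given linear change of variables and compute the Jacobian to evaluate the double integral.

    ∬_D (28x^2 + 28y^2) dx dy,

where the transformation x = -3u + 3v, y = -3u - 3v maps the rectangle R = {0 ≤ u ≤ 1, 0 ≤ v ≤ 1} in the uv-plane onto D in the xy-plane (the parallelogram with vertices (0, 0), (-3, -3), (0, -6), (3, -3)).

Compute the Jacobian determinant of (x, y) with respect to (u, v):

    ∂(x,y)/∂(u,v) = | -3  3 | = (-3)(-3) - (3)(-3) = 18.
                   | -3  -3 |

Its absolute value is |J| = 18 (the area scaling factor).

Substituting x = -3u + 3v, y = -3u - 3v into the integrand,

    28x^2 + 28y^2 → 504u^2 + 504v^2,

so the integral becomes

    ∬_R (504u^2 + 504v^2) · |J| du dv = ∫_0^1 ∫_0^1 (9072u^2 + 9072v^2) dv du.

Inner (v): 9072u^2 + 3024.
Outer (u): 6048.

Therefore ∬_D (28x^2 + 28y^2) dx dy = 6048.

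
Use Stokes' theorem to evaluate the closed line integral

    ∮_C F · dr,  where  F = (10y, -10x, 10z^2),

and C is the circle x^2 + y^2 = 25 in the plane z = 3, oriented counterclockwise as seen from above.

Let S be the flat disk x^2 + y^2 ≤ 25 in the plane z = 3, with upward unit normal n̂ = ẑ. By Stokes' theorem,

    ∮_C F · dr = ∬_S (∇ × F) · n̂ dS = ∬_D (curl F)_z dA,

where D is the disk x^2 + y^2 ≤ 25.

Compute the curl of F = (10y, -10x, 10z^2):
    (∇ × F)_x = ∂F_z/∂y - ∂F_y/∂z = 0,
    (∇ × F)_y = ∂F_x/∂z - ∂F_z/∂x = 0,
    (∇ × F)_z = ∂F_y/∂x - ∂F_x/∂y = -20.

On z = 3, (curl F)_z = -20.

Convert to polar (x = r cos θ, y = r sin θ, dA = r dr dθ); the integrand becomes -20, so

    ∬_D (curl F)_z dA = ∫_0^{2π} ∫_0^{5} (-20) · r dr dθ.

Inner (r from 0 to 5): -250.
Outer (θ from 0 to 2π): -500π.

Therefore ∮_C F · dr = -500π.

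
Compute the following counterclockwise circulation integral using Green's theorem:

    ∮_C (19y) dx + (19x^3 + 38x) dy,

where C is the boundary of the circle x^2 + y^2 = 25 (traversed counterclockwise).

Green's theorem converts the closed line integral into a double integral over the enclosed region D:

    ∮_C P dx + Q dy = ∬_D (∂Q/∂x - ∂P/∂y) dA.

Here P = 19y, Q = 19x^3 + 38x, so

    ∂Q/∂x = 57x^2 + 38,    ∂P/∂y = 19,
    ∂Q/∂x - ∂P/∂y = 57x^2 + 19.

D is the region x^2 + y^2 ≤ 25. Evaluating the double integral:

In polar coordinates (x = r cos θ, y = r sin θ, dA = r dr dθ) the integrand becomes 57r^2cos(θ)^2 + 19, so

    ∬_D (57x^2 + 19) dA = ∫_0^{2π} ∫_0^{5} (57r^2cos(θ)^2 + 19) · r dr dθ.

Inner (r from 0 to 5): 35625cos(θ)^2/4 + 475/2.
Outer (θ from 0 to 2π): 37525π/4.

Therefore ∮_C P dx + Q dy = 37525π/4.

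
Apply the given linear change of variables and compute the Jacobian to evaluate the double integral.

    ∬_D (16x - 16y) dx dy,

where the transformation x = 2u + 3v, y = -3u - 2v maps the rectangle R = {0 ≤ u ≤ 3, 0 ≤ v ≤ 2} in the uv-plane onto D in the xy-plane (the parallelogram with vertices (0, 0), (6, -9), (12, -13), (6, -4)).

Compute the Jacobian determinant of (x, y) with respect to (u, v):

    ∂(x,y)/∂(u,v) = | 2  3 | = (2)(-2) - (3)(-3) = 5.
                   | -3  -2 |

Its absolute value is |J| = 5 (the area scaling factor).

Substituting x = 2u + 3v, y = -3u - 2v into the integrand,

    16x - 16y → 80u + 80v,

so the integral becomes

    ∬_R (80u + 80v) · |J| du dv = ∫_0^3 ∫_0^2 (400u + 400v) dv du.

Inner (v): 800u + 800.
Outer (u): 6000.

Therefore ∬_D (16x - 16y) dx dy = 6000.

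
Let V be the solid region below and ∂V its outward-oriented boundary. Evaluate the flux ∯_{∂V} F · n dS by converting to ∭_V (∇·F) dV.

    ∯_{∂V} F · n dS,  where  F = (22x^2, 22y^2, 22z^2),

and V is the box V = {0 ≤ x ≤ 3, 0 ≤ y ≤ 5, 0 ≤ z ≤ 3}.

By the divergence theorem,

    ∯_{∂V} F · n dS = ∭_V (∇ · F) dV.

Compute the divergence:
    ∇ · F = ∂F_x/∂x + ∂F_y/∂y + ∂F_z/∂z = 44x + 44y + 44z.

V is a rectangular box, so dV = dx dy dz with 0 ≤ x ≤ 3, 0 ≤ y ≤ 5, 0 ≤ z ≤ 3.

Integrate (44x + 44y + 44z) over V as an iterated integral:

    ∭_V (∇·F) dV = ∫_0^{3} ∫_0^{5} ∫_0^{3} (44x + 44y + 44z) dz dy dx.

Inner (z from 0 to 3): 132x + 132y + 198.
Middle (y from 0 to 5): 660x + 2640.
Outer (x from 0 to 3): 10890.

Therefore ∯_{∂V} F · n dS = 10890.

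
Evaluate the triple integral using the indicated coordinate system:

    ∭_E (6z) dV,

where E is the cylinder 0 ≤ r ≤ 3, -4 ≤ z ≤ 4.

In cylindrical coordinates, x = r cos(θ), y = r sin(θ), z = z, and dV = r dr dθ dz.

The integrand becomes 6z, so

    ∭_E (6z) dV = ∫_{0}^{2π} ∫_{0}^{3} ∫_{-4}^{4} (6z) · r dz dr dθ.

Inner (z): 0.
Middle (r from 0 to 3): 0.
Outer (θ): 0.

Therefore the triple integral equals 0.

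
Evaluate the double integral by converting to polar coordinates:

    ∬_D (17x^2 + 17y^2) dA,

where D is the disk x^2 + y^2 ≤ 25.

The region D is 0 ≤ r ≤ 5, 0 ≤ θ ≤ 2π in polar coordinates, where x = r cos(θ), y = r sin(θ), and dA = r dr dθ.

Under the substitution, the integrand becomes 17r^2, so

    ∬_D (17x^2 + 17y^2) dA = ∫_{0}^{2π} ∫_{0}^{5} (17r^2) · r dr dθ.

Inner integral (in r): ∫_{0}^{5} (17r^2) · r dr = 10625/4.

Outer integral (in θ): ∫_{0}^{2π} (10625/4) dθ = 10625π/2.

Therefore ∬_D (17x^2 + 17y^2) dA = 10625π/2.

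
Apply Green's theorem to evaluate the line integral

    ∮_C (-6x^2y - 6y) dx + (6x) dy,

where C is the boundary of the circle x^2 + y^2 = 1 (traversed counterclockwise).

Green's theorem converts the closed line integral into a double integral over the enclosed region D:

    ∮_C P dx + Q dy = ∬_D (∂Q/∂x - ∂P/∂y) dA.

Here P = -6x^2y - 6y, Q = 6x, so

    ∂Q/∂x = 6,    ∂P/∂y = -6x^2 - 6,
    ∂Q/∂x - ∂P/∂y = 6x^2 + 12.

D is the region x^2 + y^2 ≤ 1. Evaluating the double integral:

In polar coordinates (x = r cos θ, y = r sin θ, dA = r dr dθ) the integrand becomes 6r^2cos(θ)^2 + 12, so

    ∬_D (6x^2 + 12) dA = ∫_0^{2π} ∫_0^{1} (6r^2cos(θ)^2 + 12) · r dr dθ.

Inner (r from 0 to 1): 3cos(θ)^2/2 + 6.
Outer (θ from 0 to 2π): 27π/2.

Therefore ∮_C P dx + Q dy = 27π/2.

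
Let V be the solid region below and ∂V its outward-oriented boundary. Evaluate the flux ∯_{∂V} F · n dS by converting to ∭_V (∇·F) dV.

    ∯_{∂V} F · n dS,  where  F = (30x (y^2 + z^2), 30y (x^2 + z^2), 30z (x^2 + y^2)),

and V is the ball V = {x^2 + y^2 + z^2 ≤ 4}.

By the divergence theorem,

    ∯_{∂V} F · n dS = ∭_V (∇ · F) dV.

Compute the divergence:
    ∇ · F = ∂F_x/∂x + ∂F_y/∂y + ∂F_z/∂z = 30y^2 + 30z^2 + 30x^2 + 30z^2 + 30x^2 + 30y^2 = 60x^2 + 60y^2 + 60z^2.

In spherical coordinates, x = ρ sin(φ) cos(θ), y = ρ sin(φ) sin(θ), z = ρ cos(φ), dV = ρ^2 sin(φ) dρ dφ dθ, with 0 ≤ ρ ≤ 2, 0 ≤ φ ≤ π, 0 ≤ θ ≤ 2π.

The integrand, after substitution and multiplying by the volume element, becomes (60ρ^2) · ρ^2 sin(φ), so

    ∭_V (∇·F) dV = ∫_0^{2π} ∫_0^{π} ∫_0^{2} (60ρ^2) · ρ^2 sin(φ) dρ dφ dθ.

Inner (ρ from 0 to 2): 384sin(φ).
Middle (φ from 0 to π): 768.
Outer (θ from 0 to 2π): 1536π.

Therefore ∯_{∂V} F · n dS = 1536π.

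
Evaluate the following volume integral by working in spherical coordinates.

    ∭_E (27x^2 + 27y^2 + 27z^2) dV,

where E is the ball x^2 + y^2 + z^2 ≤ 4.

In spherical coordinates, x = ρ sin(φ) cos(θ), y = ρ sin(φ) sin(θ), z = ρ cos(φ), and dV = ρ^2 sin(φ) dρ dφ dθ.

The integrand becomes 27ρ^2, so

    ∭_E (27x^2 + 27y^2 + 27z^2) dV = ∫_{0}^{2π} ∫_{0}^{π} ∫_{0}^{2} (27ρ^2) · ρ^2 sin(φ) dρ dφ dθ.

Inner (ρ): 864sin(φ)/5.
Middle (φ): 1728/5.
Outer (θ): 3456π/5.

Therefore the triple integral equals 3456π/5.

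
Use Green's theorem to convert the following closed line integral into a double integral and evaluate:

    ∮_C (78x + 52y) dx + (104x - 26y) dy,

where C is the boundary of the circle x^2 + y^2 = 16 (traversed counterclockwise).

Green's theorem converts the closed line integral into a double integral over the enclosed region D:

    ∮_C P dx + Q dy = ∬_D (∂Q/∂x - ∂P/∂y) dA.

Here P = 78x + 52y, Q = 104x - 26y, so

    ∂Q/∂x = 104,    ∂P/∂y = 52,
    ∂Q/∂x - ∂P/∂y = 52.

D is the region x^2 + y^2 ≤ 16. Evaluating the double integral:

In polar coordinates (x = r cos θ, y = r sin θ, dA = r dr dθ) the integrand becomes 52, so

    ∬_D (52) dA = ∫_0^{2π} ∫_0^{4} (52) · r dr dθ.

Inner (r from 0 to 4): 416.
Outer (θ from 0 to 2π): 832π.

Therefore ∮_C P dx + Q dy = 832π.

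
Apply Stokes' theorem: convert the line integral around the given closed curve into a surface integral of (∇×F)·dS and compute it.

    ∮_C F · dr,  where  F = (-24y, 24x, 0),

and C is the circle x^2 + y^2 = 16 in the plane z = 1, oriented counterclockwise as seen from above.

Let S be the flat disk x^2 + y^2 ≤ 16 in the plane z = 1, with upward unit normal n̂ = ẑ. By Stokes' theorem,

    ∮_C F · dr = ∬_S (∇ × F) · n̂ dS = ∬_D (curl F)_z dA,

where D is the disk x^2 + y^2 ≤ 16.

Compute the curl of F = (-24y, 24x, 0):
    (∇ × F)_x = ∂F_z/∂y - ∂F_y/∂z = 0,
    (∇ × F)_y = ∂F_x/∂z - ∂F_z/∂x = 0,
    (∇ × F)_z = ∂F_y/∂x - ∂F_x/∂y = 48.

On z = 1, (curl F)_z = 48.

Convert to polar (x = r cos θ, y = r sin θ, dA = r dr dθ); the integrand becomes 48, so

    ∬_D (curl F)_z dA = ∫_0^{2π} ∫_0^{4} (48) · r dr dθ.

Inner (r from 0 to 4): 384.
Outer (θ from 0 to 2π): 768π.

Therefore ∮_C F · dr = 768π.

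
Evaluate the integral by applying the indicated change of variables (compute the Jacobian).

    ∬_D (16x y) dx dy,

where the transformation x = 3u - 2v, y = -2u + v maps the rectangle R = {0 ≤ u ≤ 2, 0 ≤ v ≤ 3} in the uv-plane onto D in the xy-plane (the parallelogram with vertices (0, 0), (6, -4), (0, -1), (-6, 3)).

Compute the Jacobian determinant of (x, y) with respect to (u, v):

    ∂(x,y)/∂(u,v) = | 3  -2 | = (3)(1) - (-2)(-2) = -1.
                   | -2  1 |

Its absolute value is |J| = 1 (the area scaling factor).

Substituting x = 3u - 2v, y = -2u + v into the integrand,

    16x y → -96u^2 + 112u v - 32v^2,

so the integral becomes

    ∬_R (-96u^2 + 112u v - 32v^2) · |J| du dv = ∫_0^2 ∫_0^3 (-96u^2 + 112u v - 32v^2) dv du.

Inner (v): -288u^2 + 504u - 288.
Outer (u): -336.

Therefore ∬_D (16x y) dx dy = -336.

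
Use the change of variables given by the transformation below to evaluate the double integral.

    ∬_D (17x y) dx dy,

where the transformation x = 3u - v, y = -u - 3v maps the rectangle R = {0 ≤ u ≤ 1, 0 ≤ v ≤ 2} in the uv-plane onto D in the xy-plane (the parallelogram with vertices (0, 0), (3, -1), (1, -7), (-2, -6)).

Compute the Jacobian determinant of (x, y) with respect to (u, v):

    ∂(x,y)/∂(u,v) = | 3  -1 | = (3)(-3) - (-1)(-1) = -10.
                   | -1  -3 |

Its absolute value is |J| = 10 (the area scaling factor).

Substituting x = 3u - v, y = -u - 3v into the integrand,

    17x y → -51u^2 - 136u v + 51v^2,

so the integral becomes

    ∬_R (-51u^2 - 136u v + 51v^2) · |J| du dv = ∫_0^1 ∫_0^2 (-510u^2 - 1360u v + 510v^2) dv du.

Inner (v): -1020u^2 - 2720u + 1360.
Outer (u): -340.

Therefore ∬_D (17x y) dx dy = -340.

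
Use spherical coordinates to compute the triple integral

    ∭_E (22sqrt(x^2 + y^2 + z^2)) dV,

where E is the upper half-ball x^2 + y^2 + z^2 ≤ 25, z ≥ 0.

In spherical coordinates, x = ρ sin(φ) cos(θ), y = ρ sin(φ) sin(θ), z = ρ cos(φ), and dV = ρ^2 sin(φ) dρ dφ dθ.

The integrand becomes 22ρ, so

    ∭_E (22sqrt(x^2 + y^2 + z^2)) dV = ∫_{0}^{2π} ∫_{0}^{π/2} ∫_{0}^{5} (22ρ) · ρ^2 sin(φ) dρ dφ dθ.

Inner (ρ): 6875sin(φ)/2.
Middle (φ): 6875/2.
Outer (θ): 6875π.

Therefore the triple integral equals 6875π.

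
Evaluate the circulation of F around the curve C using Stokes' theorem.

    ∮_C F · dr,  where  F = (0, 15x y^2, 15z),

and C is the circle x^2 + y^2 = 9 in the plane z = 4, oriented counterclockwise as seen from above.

Let S be the flat disk x^2 + y^2 ≤ 9 in the plane z = 4, with upward unit normal n̂ = ẑ. By Stokes' theorem,

    ∮_C F · dr = ∬_S (∇ × F) · n̂ dS = ∬_D (curl F)_z dA,

where D is the disk x^2 + y^2 ≤ 9.

Compute the curl of F = (0, 15x y^2, 15z):
    (∇ × F)_x = ∂F_z/∂y - ∂F_y/∂z = 0,
    (∇ × F)_y = ∂F_x/∂z - ∂F_z/∂x = 0,
    (∇ × F)_z = ∂F_y/∂x - ∂F_x/∂y = 15y^2.

On z = 4, (curl F)_z = 15y^2.

Convert to polar (x = r cos θ, y = r sin θ, dA = r dr dθ); the integrand becomes 15r^2sin(θ)^2, so

    ∬_D (curl F)_z dA = ∫_0^{2π} ∫_0^{3} (15r^2sin(θ)^2) · r dr dθ.

Inner (r from 0 to 3): 1215sin(θ)^2/4.
Outer (θ from 0 to 2π): 1215π/4.

Therefore ∮_C F · dr = 1215π/4.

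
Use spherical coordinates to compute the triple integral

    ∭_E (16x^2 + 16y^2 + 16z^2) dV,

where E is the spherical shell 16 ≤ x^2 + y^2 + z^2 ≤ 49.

In spherical coordinates, x = ρ sin(φ) cos(θ), y = ρ sin(φ) sin(θ), z = ρ cos(φ), and dV = ρ^2 sin(φ) dρ dφ dθ.

The integrand becomes 16ρ^2, so

    ∭_E (16x^2 + 16y^2 + 16z^2) dV = ∫_{0}^{2π} ∫_{0}^{π} ∫_{4}^{7} (16ρ^2) · ρ^2 sin(φ) dρ dφ dθ.

Inner (ρ): 252528sin(φ)/5.
Middle (φ): 505056/5.
Outer (θ): 1010112π/5.

Therefore the triple integral equals 1010112π/5.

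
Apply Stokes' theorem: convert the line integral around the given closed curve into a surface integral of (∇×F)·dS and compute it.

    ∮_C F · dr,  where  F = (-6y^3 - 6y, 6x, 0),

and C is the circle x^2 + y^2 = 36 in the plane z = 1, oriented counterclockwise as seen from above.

Let S be the flat disk x^2 + y^2 ≤ 36 in the plane z = 1, with upward unit normal n̂ = ẑ. By Stokes' theorem,

    ∮_C F · dr = ∬_S (∇ × F) · n̂ dS = ∬_D (curl F)_z dA,

where D is the disk x^2 + y^2 ≤ 36.

Compute the curl of F = (-6y^3 - 6y, 6x, 0):
    (∇ × F)_x = ∂F_z/∂y - ∂F_y/∂z = 0,
    (∇ × F)_y = ∂F_x/∂z - ∂F_z/∂x = 0,
    (∇ × F)_z = ∂F_y/∂x - ∂F_x/∂y = 18y^2 + 12.

On z = 1, (curl F)_z = 18y^2 + 12.

Convert to polar (x = r cos θ, y = r sin θ, dA = r dr dθ); the integrand becomes 18r^2sin(θ)^2 + 12, so

    ∬_D (curl F)_z dA = ∫_0^{2π} ∫_0^{6} (18r^2sin(θ)^2 + 12) · r dr dθ.

Inner (r from 0 to 6): 5832sin(θ)^2 + 216.
Outer (θ from 0 to 2π): 6264π.

Therefore ∮_C F · dr = 6264π.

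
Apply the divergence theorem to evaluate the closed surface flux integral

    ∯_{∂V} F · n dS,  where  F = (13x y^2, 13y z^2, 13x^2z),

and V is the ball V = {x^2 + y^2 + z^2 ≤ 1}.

By the divergence theorem,

    ∯_{∂V} F · n dS = ∭_V (∇ · F) dV.

Compute the divergence:
    ∇ · F = ∂F_x/∂x + ∂F_y/∂y + ∂F_z/∂z = 13y^2 + 13z^2 + 13x^2 = 13x^2 + 13y^2 + 13z^2.

In spherical coordinates, x = ρ sin(φ) cos(θ), y = ρ sin(φ) sin(θ), z = ρ cos(φ), dV = ρ^2 sin(φ) dρ dφ dθ, with 0 ≤ ρ ≤ 1, 0 ≤ φ ≤ π, 0 ≤ θ ≤ 2π.

The integrand, after substitution and multiplying by the volume element, becomes (13ρ^2) · ρ^2 sin(φ), so

    ∭_V (∇·F) dV = ∫_0^{2π} ∫_0^{π} ∫_0^{1} (13ρ^2) · ρ^2 sin(φ) dρ dφ dθ.

Inner (ρ from 0 to 1): 13sin(φ)/5.
Middle (φ from 0 to π): 26/5.
Outer (θ from 0 to 2π): 52π/5.

Therefore ∯_{∂V} F · n dS = 52π/5.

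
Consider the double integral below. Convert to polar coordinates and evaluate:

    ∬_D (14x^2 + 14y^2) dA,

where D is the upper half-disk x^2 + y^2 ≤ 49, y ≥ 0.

The region D is 0 ≤ r ≤ 7, 0 ≤ θ ≤ π in polar coordinates, where x = r cos(θ), y = r sin(θ), and dA = r dr dθ.

Under the substitution, the integrand becomes 14r^2, so

    ∬_D (14x^2 + 14y^2) dA = ∫_{0}^{π} ∫_{0}^{7} (14r^2) · r dr dθ.

Inner integral (in r): ∫_{0}^{7} (14r^2) · r dr = 16807/2.

Outer integral (in θ): ∫_{0}^{π} (16807/2) dθ = 16807π/2.

Therefore ∬_D (14x^2 + 14y^2) dA = 16807π/2.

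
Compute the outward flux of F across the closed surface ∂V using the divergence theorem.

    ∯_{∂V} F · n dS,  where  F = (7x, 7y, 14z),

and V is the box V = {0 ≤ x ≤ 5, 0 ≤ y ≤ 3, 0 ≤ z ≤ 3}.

By the divergence theorem,

    ∯_{∂V} F · n dS = ∭_V (∇ · F) dV.

Compute the divergence:
    ∇ · F = ∂F_x/∂x + ∂F_y/∂y + ∂F_z/∂z = 7 + 7 + 14 = 28.

V is a rectangular box, so dV = dx dy dz with 0 ≤ x ≤ 5, 0 ≤ y ≤ 3, 0 ≤ z ≤ 3.

Integrate (28) over V as an iterated integral:

    ∭_V (∇·F) dV = ∫_0^{5} ∫_0^{3} ∫_0^{3} (28) dz dy dx.

Inner (z from 0 to 3): 84.
Middle (y from 0 to 3): 252.
Outer (x from 0 to 5): 1260.

Therefore ∯_{∂V} F · n dS = 1260.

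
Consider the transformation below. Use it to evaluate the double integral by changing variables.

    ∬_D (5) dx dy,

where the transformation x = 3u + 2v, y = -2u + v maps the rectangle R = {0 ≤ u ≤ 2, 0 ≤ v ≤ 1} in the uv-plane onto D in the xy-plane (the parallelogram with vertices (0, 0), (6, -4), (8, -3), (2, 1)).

Compute the Jacobian determinant of (x, y) with respect to (u, v):

    ∂(x,y)/∂(u,v) = | 3  2 | = (3)(1) - (2)(-2) = 7.
                   | -2  1 |

Its absolute value is |J| = 7 (the area scaling factor).

Substituting x = 3u + 2v, y = -2u + v into the integrand,

    5 → 5,

so the integral becomes

    ∬_R (5) · |J| du dv = ∫_0^2 ∫_0^1 (35) dv du.

Inner (v): 35.
Outer (u): 70.

Therefore ∬_D (5) dx dy = 70.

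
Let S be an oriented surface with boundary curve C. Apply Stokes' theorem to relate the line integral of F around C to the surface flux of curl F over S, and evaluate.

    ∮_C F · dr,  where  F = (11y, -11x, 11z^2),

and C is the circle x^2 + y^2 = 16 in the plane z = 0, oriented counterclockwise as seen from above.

Let S be the flat disk x^2 + y^2 ≤ 16 in the plane z = 0, with upward unit normal n̂ = ẑ. By Stokes' theorem,

    ∮_C F · dr = ∬_S (∇ × F) · n̂ dS = ∬_D (curl F)_z dA,

where D is the disk x^2 + y^2 ≤ 16.

Compute the curl of F = (11y, -11x, 11z^2):
    (∇ × F)_x = ∂F_z/∂y - ∂F_y/∂z = 0,
    (∇ × F)_y = ∂F_x/∂z - ∂F_z/∂x = 0,
    (∇ × F)_z = ∂F_y/∂x - ∂F_x/∂y = -22.

On z = 0, (curl F)_z = -22.

Convert to polar (x = r cos θ, y = r sin θ, dA = r dr dθ); the integrand becomes -22, so

    ∬_D (curl F)_z dA = ∫_0^{2π} ∫_0^{4} (-22) · r dr dθ.

Inner (r from 0 to 4): -176.
Outer (θ from 0 to 2π): -352π.

Therefore ∮_C F · dr = -352π.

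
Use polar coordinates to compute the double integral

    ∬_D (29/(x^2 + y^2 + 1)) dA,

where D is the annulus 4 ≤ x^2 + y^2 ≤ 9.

The region D is 2 ≤ r ≤ 3, 0 ≤ θ ≤ 2π in polar coordinates, where x = r cos(θ), y = r sin(θ), and dA = r dr dθ.

Under the substitution, the integrand becomes 29/(r^2 + 1), so

    ∬_D (29/(x^2 + y^2 + 1)) dA = ∫_{0}^{2π} ∫_{2}^{3} (29/(r^2 + 1)) · r dr dθ.

Inner integral (in r): ∫_{2}^{3} (29/(r^2 + 1)) · r dr = 29log(2)/2.

Outer integral (in θ): ∫_{0}^{2π} (29log(2)/2) dθ = 29π log(2).

Therefore ∬_D (29/(x^2 + y^2 + 1)) dA = 29π log(2).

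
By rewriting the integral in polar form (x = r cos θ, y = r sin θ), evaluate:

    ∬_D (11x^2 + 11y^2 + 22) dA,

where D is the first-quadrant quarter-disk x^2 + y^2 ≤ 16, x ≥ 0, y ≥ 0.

The region D is 0 ≤ r ≤ 4, 0 ≤ θ ≤ π/2 in polar coordinates, where x = r cos(θ), y = r sin(θ), and dA = r dr dθ.

Under the substitution, the integrand becomes 11r^2 + 22, so

    ∬_D (11x^2 + 11y^2 + 22) dA = ∫_{0}^{π/2} ∫_{0}^{4} (11r^2 + 22) · r dr dθ.

Inner integral (in r): ∫_{0}^{4} (11r^2 + 22) · r dr = 880.

Outer integral (in θ): ∫_{0}^{π/2} (880) dθ = 440π.

Therefore ∬_D (11x^2 + 11y^2 + 22) dA = 440π.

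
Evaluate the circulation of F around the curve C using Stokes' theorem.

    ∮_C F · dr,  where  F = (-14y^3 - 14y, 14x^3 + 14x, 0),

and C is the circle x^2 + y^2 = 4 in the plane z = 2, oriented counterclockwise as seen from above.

Let S be the flat disk x^2 + y^2 ≤ 4 in the plane z = 2, with upward unit normal n̂ = ẑ. By Stokes' theorem,

    ∮_C F · dr = ∬_S (∇ × F) · n̂ dS = ∬_D (curl F)_z dA,

where D is the disk x^2 + y^2 ≤ 4.

Compute the curl of F = (-14y^3 - 14y, 14x^3 + 14x, 0):
    (∇ × F)_x = ∂F_z/∂y - ∂F_y/∂z = 0,
    (∇ × F)_y = ∂F_x/∂z - ∂F_z/∂x = 0,
    (∇ × F)_z = ∂F_y/∂x - ∂F_x/∂y = 42x^2 + 42y^2 + 28.

On z = 2, (curl F)_z = 42x^2 + 42y^2 + 28.

Convert to polar (x = r cos θ, y = r sin θ, dA = r dr dθ); the integrand becomes 42r^2 + 28, so

    ∬_D (curl F)_z dA = ∫_0^{2π} ∫_0^{2} (42r^2 + 28) · r dr dθ.

Inner (r from 0 to 2): 224.
Outer (θ from 0 to 2π): 448π.

Therefore ∮_C F · dr = 448π.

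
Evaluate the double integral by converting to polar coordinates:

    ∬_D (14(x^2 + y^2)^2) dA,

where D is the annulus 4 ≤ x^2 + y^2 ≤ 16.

The region D is 2 ≤ r ≤ 4, 0 ≤ θ ≤ 2π in polar coordinates, where x = r cos(θ), y = r sin(θ), and dA = r dr dθ.

Under the substitution, the integrand becomes 14r^4, so

    ∬_D (14(x^2 + y^2)^2) dA = ∫_{0}^{2π} ∫_{2}^{4} (14r^4) · r dr dθ.

Inner integral (in r): ∫_{2}^{4} (14r^4) · r dr = 9408.

Outer integral (in θ): ∫_{0}^{2π} (9408) dθ = 18816π.

Therefore ∬_D (14(x^2 + y^2)^2) dA = 18816π.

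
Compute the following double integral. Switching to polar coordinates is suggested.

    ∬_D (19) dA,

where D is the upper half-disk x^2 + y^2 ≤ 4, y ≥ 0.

The region D is 0 ≤ r ≤ 2, 0 ≤ θ ≤ π in polar coordinates, where x = r cos(θ), y = r sin(θ), and dA = r dr dθ.

Under the substitution, the integrand becomes 19, so

    ∬_D (19) dA = ∫_{0}^{π} ∫_{0}^{2} (19) · r dr dθ.

Inner integral (in r): ∫_{0}^{2} (19) · r dr = 38.

Outer integral (in θ): ∫_{0}^{π} (38) dθ = 38π.

Therefore ∬_D (19) dA = 38π.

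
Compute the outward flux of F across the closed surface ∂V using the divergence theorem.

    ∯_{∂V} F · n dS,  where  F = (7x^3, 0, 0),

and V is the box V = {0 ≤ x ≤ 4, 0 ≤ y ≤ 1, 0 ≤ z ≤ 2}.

By the divergence theorem,

    ∯_{∂V} F · n dS = ∭_V (∇ · F) dV.

Compute the divergence:
    ∇ · F = ∂F_x/∂x + ∂F_y/∂y + ∂F_z/∂z = 21x^2 + 0 + 0 = 21x^2.

V is a rectangular box, so dV = dx dy dz with 0 ≤ x ≤ 4, 0 ≤ y ≤ 1, 0 ≤ z ≤ 2.

Integrate (21x^2) over V as an iterated integral:

    ∭_V (∇·F) dV = ∫_0^{4} ∫_0^{1} ∫_0^{2} (21x^2) dz dy dx.

Inner (z from 0 to 2): 42x^2.
Middle (y from 0 to 1): 42x^2.
Outer (x from 0 to 4): 896.

Therefore ∯_{∂V} F · n dS = 896.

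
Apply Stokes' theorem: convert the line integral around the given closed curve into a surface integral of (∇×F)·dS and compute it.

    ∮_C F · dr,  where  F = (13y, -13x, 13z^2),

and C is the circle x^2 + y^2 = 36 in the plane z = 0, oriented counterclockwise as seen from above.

Let S be the flat disk x^2 + y^2 ≤ 36 in the plane z = 0, with upward unit normal n̂ = ẑ. By Stokes' theorem,

    ∮_C F · dr = ∬_S (∇ × F) · n̂ dS = ∬_D (curl F)_z dA,

where D is the disk x^2 + y^2 ≤ 36.

Compute the curl of F = (13y, -13x, 13z^2):
    (∇ × F)_x = ∂F_z/∂y - ∂F_y/∂z = 0,
    (∇ × F)_y = ∂F_x/∂z - ∂F_z/∂x = 0,
    (∇ × F)_z = ∂F_y/∂x - ∂F_x/∂y = -26.

On z = 0, (curl F)_z = -26.

Convert to polar (x = r cos θ, y = r sin θ, dA = r dr dθ); the integrand becomes -26, so

    ∬_D (curl F)_z dA = ∫_0^{2π} ∫_0^{6} (-26) · r dr dθ.

Inner (r from 0 to 6): -468.
Outer (θ from 0 to 2π): -936π.

Therefore ∮_C F · dr = -936π.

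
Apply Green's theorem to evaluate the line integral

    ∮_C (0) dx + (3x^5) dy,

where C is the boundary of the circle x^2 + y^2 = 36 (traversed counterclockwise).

Green's theorem converts the closed line integral into a double integral over the enclosed region D:

    ∮_C P dx + Q dy = ∬_D (∂Q/∂x - ∂P/∂y) dA.

Here P = 0, Q = 3x^5, so

    ∂Q/∂x = 15x^4,    ∂P/∂y = 0,
    ∂Q/∂x - ∂P/∂y = 15x^4.

D is the region x^2 + y^2 ≤ 36. Evaluating the double integral:

In polar coordinates (x = r cos θ, y = r sin θ, dA = r dr dθ) the integrand becomes 15r^4cos(θ)^4, so

    ∬_D (15x^4) dA = ∫_0^{2π} ∫_0^{6} (15r^4cos(θ)^4) · r dr dθ.

Inner (r from 0 to 6): 116640cos(θ)^4.
Outer (θ from 0 to 2π): 87480π.

Therefore ∮_C P dx + Q dy = 87480π.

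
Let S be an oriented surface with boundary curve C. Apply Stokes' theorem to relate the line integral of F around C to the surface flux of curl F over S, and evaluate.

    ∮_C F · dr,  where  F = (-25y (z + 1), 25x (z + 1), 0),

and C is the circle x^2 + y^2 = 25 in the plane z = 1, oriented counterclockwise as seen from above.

Let S be the flat disk x^2 + y^2 ≤ 25 in the plane z = 1, with upward unit normal n̂ = ẑ. By Stokes' theorem,

    ∮_C F · dr = ∬_S (∇ × F) · n̂ dS = ∬_D (curl F)_z dA,

where D is the disk x^2 + y^2 ≤ 25.

Compute the curl of F = (-25y (z + 1), 25x (z + 1), 0):
    (∇ × F)_x = ∂F_z/∂y - ∂F_y/∂z = -25x,
    (∇ × F)_y = ∂F_x/∂z - ∂F_z/∂x = -25y,
    (∇ × F)_z = ∂F_y/∂x - ∂F_x/∂y = 50z + 50.

On z = 1, (curl F)_z = 100.

Convert to polar (x = r cos θ, y = r sin θ, dA = r dr dθ); the integrand becomes 100, so

    ∬_D (curl F)_z dA = ∫_0^{2π} ∫_0^{5} (100) · r dr dθ.

Inner (r from 0 to 5): 1250.
Outer (θ from 0 to 2π): 2500π.

Therefore ∮_C F · dr = 2500π.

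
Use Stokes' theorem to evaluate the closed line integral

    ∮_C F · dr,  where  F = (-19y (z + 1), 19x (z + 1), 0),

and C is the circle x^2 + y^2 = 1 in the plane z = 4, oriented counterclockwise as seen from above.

Let S be the flat disk x^2 + y^2 ≤ 1 in the plane z = 4, with upward unit normal n̂ = ẑ. By Stokes' theorem,

    ∮_C F · dr = ∬_S (∇ × F) · n̂ dS = ∬_D (curl F)_z dA,

where D is the disk x^2 + y^2 ≤ 1.

Compute the curl of F = (-19y (z + 1), 19x (z + 1), 0):
    (∇ × F)_x = ∂F_z/∂y - ∂F_y/∂z = -19x,
    (∇ × F)_y = ∂F_x/∂z - ∂F_z/∂x = -19y,
    (∇ × F)_z = ∂F_y/∂x - ∂F_x/∂y = 38z + 38.

On z = 4, (curl F)_z = 190.

Convert to polar (x = r cos θ, y = r sin θ, dA = r dr dθ); the integrand becomes 190, so

    ∬_D (curl F)_z dA = ∫_0^{2π} ∫_0^{1} (190) · r dr dθ.

Inner (r from 0 to 1): 95.
Outer (θ from 0 to 2π): 190π.

Therefore ∮_C F · dr = 190π.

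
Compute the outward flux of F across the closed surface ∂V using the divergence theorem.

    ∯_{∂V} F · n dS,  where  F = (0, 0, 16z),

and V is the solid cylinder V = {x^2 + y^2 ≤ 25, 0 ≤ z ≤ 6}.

By the divergence theorem,

    ∯_{∂V} F · n dS = ∭_V (∇ · F) dV.

Compute the divergence:
    ∇ · F = ∂F_x/∂x + ∂F_y/∂y + ∂F_z/∂z = 0 + 0 + 16 = 16.

In cylindrical coordinates, x = r cos(θ), y = r sin(θ), z = z, dV = r dr dθ dz, with 0 ≤ r ≤ 5, 0 ≤ θ ≤ 2π, 0 ≤ z ≤ 6.

The integrand, after substitution and multiplying by the volume element, becomes (16) · r, so

    ∭_V (∇·F) dV = ∫_0^{2π} ∫_0^{5} ∫_0^{6} (16) · r dz dr dθ.

Inner (z from 0 to 6): 96r.
Middle (r from 0 to 5): 1200.
Outer (θ from 0 to 2π): 2400π.

Therefore ∯_{∂V} F · n dS = 2400π.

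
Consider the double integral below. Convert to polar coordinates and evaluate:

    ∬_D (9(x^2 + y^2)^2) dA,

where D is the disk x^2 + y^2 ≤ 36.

The region D is 0 ≤ r ≤ 6, 0 ≤ θ ≤ 2π in polar coordinates, where x = r cos(θ), y = r sin(θ), and dA = r dr dθ.

Under the substitution, the integrand becomes 9r^4, so

    ∬_D (9(x^2 + y^2)^2) dA = ∫_{0}^{2π} ∫_{0}^{6} (9r^4) · r dr dθ.

Inner integral (in r): ∫_{0}^{6} (9r^4) · r dr = 69984.

Outer integral (in θ): ∫_{0}^{2π} (69984) dθ = 139968π.

Therefore ∬_D (9(x^2 + y^2)^2) dA = 139968π.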